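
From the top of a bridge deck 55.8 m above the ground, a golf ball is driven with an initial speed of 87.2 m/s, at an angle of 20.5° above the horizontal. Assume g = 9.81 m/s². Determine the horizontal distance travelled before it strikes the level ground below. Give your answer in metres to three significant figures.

vₓ = 87.20 cos 20.5° = 81.68 m/s; v_y0 = 87.20 sin 20.5° = 30.54 m/s.
Vertical motion (up positive, ground at y = 0): 4.905 t² − (30.54) t − 55.8 = 0, so t = (30.54 + √(30.54² + 2·9.81·55.8)) / 9.81 = (30.54 + 45.03) / 9.81 = 7.703 s.
Horizontal distance: R = vₓ t = 81.68 × 7.703 = 629.1 m.

629 m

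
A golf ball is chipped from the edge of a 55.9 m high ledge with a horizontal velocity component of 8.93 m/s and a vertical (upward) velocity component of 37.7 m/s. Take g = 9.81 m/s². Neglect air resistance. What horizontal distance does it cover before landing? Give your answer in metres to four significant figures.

80.00 m

Vertical motion (up positive, ground at y = 0): 4.905 t² − (37.70) t − 55.9 = 0, so t = (37.70 + √(37.70² + 2·9.81·55.9)) / 9.81 = (37.70 + 50.18) / 9.81 = 8.958 s.
Horizontal distance: R = vₓ t = 8.930 × 8.958 = 80.00 m.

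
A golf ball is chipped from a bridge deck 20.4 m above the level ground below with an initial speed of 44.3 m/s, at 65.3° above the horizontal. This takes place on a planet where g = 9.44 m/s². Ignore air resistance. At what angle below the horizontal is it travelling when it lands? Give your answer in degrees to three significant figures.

67.5°

Components: vₓ = 44.30 cos 65.3° = 18.51 m/s, v_y0 = 44.30 sin 65.3° = 40.25 m/s.
Vertical motion (up positive, ground at y = 0): 4.720 t² − (40.25) t − 20.4 = 0, so t = (40.25 + √(40.25² + 2·9.44·20.4)) / 9.44 = (40.25 + 44.78) / 9.44 = 9.007 s.
At impact: v_y = v_y0 − g t = −44.78 m/s; vₓ = 18.51 m/s.
Angle below horizontal: arctan(|v_y|/vₓ) = arctan(44.78/18.51) = 67.54°.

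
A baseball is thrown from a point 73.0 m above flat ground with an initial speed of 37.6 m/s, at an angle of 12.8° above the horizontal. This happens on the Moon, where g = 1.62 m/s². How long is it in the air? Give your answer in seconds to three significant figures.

15.9 s

Resolve: vₓ = 37.60 cos 12.8° = 36.67 m/s and v_y0 = 37.60 sin 12.8° = 8.330 m/s.
The projectile lands when y = 73.0 + (8.330) t − ½·1.62·t² = 0. Positive root: t = (8.330 + √(8.330² + 2·1.62·73.0)) / 1.62 = (8.330 + 17.49) / 1.62 = 15.94 s.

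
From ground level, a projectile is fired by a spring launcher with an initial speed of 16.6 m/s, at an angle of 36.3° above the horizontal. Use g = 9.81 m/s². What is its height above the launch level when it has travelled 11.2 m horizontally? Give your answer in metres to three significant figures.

4.79 m

Components: vₓ = 16.60 cos 36.3° = 13.38 m/s, v_y0 = 16.60 sin 36.3° = 9.827 m/s.
Time to reach x = 11.2 m: t = x/vₓ = 11.2/13.38 = 0.8372 s.
Height: y = v_y0 t − ½ g t² = 9.827 × 0.8372 − 4.905 × 0.8372² = 8.227 − 3.438 = 4.790 m.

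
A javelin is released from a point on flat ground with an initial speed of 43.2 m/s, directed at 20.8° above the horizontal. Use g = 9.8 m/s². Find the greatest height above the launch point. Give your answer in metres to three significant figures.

12.0 m

vₓ = 43.20 cos 20.8° = 40.38 m/s; v_y0 = 43.20 sin 20.8° = 15.34 m/s.
Maximum height: H = v_y0² / (2g) = 15.34² / (2 × 9.80) = 12.01 m.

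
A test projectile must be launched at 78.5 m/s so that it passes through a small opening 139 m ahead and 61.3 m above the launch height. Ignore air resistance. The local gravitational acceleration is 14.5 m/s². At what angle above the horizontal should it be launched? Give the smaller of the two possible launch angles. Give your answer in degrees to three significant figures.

34.2°

Trajectory: y = x tanθ − g x² (1 + tan²θ)/(2v₀²). With x = 139, y = 61.3, v₀ = 78.5, g = 14.5:
22.73 tan²θ − 139 tanθ + (84.03) = 0.
tanθ = [139 ± √(139² − 4 × 22.73 × (84.03))] / (2 × 22.73) = (139 ± 108.1) / 45.46, giving tanθ = 0.6802 or 5.435.
θ = 34.22° or 79.57°; the smaller is 34.22°.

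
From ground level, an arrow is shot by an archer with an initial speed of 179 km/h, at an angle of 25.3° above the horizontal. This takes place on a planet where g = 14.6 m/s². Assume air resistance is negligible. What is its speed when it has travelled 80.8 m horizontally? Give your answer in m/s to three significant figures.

45.2 m/s

Convert: 179 km/h = 179/3.6 = 49.72 m/s.
Horizontal component vₓ = 49.72 cos 25.3° = 44.95 m/s; vertical v_y0 = 49.72 sin 25.3° = 21.25 m/s.
At x = 80.8 m, t = x/vₓ = 80.8/44.95 = 1.797 s.
Vertical velocity there: v_y = v_y0 − g t = 21.25 − 14.6 × 1.797 = −4.993 m/s.
Speed: √(vₓ² + v_y²) = √(44.95² + 4.993²) = 45.23 m/s.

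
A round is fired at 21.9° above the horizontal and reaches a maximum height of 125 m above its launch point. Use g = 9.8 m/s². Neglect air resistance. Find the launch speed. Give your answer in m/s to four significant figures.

At the peak v_y = 0, so v_y0 = √(2gH) = √(2 × 9.80 × 125) = 49.50 m/s.
v_y0 = v₀ sin θ ⇒ v₀ = 49.50 / sin 21.9° = 132.7 m/s.

132.7 m/s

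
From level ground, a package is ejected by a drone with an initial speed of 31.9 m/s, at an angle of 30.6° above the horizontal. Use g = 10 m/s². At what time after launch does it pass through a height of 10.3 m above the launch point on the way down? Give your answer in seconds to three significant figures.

2.38 s

Resolve: vₓ = 31.90 cos 30.6° = 27.46 m/s and v_y0 = 31.90 sin 30.6° = 16.24 m/s.
Height y(t) = 16.24 t − 5.000 t² = 10.3 gives 5.000 t² − 16.24 t + 10.3 = 0.
Quadratic formula: t = (16.24 ± √57.686) / 10.0 = (16.24 ± 7.595) / 10.0 → t = 0.8643 s or 2.383 s.
The descending-branch root is 2.383 s.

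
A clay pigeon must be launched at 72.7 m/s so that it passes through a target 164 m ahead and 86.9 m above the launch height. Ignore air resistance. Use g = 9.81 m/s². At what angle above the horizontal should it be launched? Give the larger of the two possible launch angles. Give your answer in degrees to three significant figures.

80.2°

Trajectory: y = x tanθ − g x² (1 + tan²θ)/(2v₀²). With x = 164, y = 86.9, v₀ = 72.7, g = 9.81:
24.96 tan²θ − 164 tanθ + (111.9) = 0.
tanθ = [164 ± √(164² − 4 × 24.96 × (111.9))] / (2 × 24.96) = (164 ± 125.4) / 49.92, giving tanθ = 0.7730 or 5.797.
θ = 37.71° or 80.21°; the larger is 80.21°.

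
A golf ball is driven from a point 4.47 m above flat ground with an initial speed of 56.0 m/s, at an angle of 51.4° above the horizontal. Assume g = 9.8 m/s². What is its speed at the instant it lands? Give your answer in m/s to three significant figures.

Resolve: vₓ = 56.00 cos 51.4° = 34.94 m/s and v_y0 = 56.00 sin 51.4° = 43.77 m/s.
Vertical motion (up positive, ground at y = 0): 4.900 t² − (43.77) t − 4.47 = 0, so t = (43.77 + √(43.77² + 2·9.80·4.47)) / 9.80 = (43.77 + 44.75) / 9.80 = 9.033 s.
Vertical velocity at impact: v_y = v_y0 − g t = 43.77 − 9.80 × 9.033 = −44.75 m/s.
Speed: |v| = √(vₓ² + v_y²) = √(34.94² + 44.75²) = 56.78 m/s.

56.8 m/s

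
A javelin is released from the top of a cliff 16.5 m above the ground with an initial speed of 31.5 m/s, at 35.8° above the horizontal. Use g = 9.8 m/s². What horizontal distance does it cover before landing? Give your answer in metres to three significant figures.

Components: vₓ = 31.50 cos 35.8° = 25.55 m/s, v_y0 = 31.50 sin 35.8° = 18.43 m/s.
The projectile lands when y = 16.5 + (18.43) t − ½·9.80·t² = 0. Positive root: t = (18.43 + √(18.43² + 2·9.80·16.5)) / 9.80 = (18.43 + 25.75) / 9.80 = 4.507 s.
Horizontal distance: R = vₓ t = 25.55 × 4.507 = 115.2 m.

115 m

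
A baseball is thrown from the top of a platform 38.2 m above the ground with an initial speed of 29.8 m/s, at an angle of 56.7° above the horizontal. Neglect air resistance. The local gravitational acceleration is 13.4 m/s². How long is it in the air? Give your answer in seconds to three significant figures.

4.88 s

vₓ = 29.80 cos 56.7° = 16.36 m/s; v_y0 = 29.80 sin 56.7° = 24.91 m/s.
With up positive and y = 0 at the ground: y(t) = 38.2 + (24.91) t − 6.700 t². Setting y = 0 and taking the positive root: t = [24.91 + √(24.91² + 2·13.4·38.2)] / 13.4 = (24.91 + 40.55) / 13.4 = 4.885 s.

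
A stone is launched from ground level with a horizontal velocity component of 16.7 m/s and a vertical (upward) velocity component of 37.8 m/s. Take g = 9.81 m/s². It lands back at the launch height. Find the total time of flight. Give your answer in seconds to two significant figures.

7.7 s

Time of flight on level ground: T = 2 v_y0 / g = 2 × 37.80 / 9.81 = 7.706 s.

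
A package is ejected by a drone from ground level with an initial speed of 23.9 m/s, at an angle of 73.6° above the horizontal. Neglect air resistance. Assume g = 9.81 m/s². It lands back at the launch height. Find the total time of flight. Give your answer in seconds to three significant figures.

4.67 s

Components: vₓ = 23.90 cos 73.6° = 6.748 m/s, v_y0 = 23.90 sin 73.6° = 22.93 m/s.
Time of flight on level ground: T = 2 v_y0 / g = 2 × 22.93 / 9.81 = 4.674 s.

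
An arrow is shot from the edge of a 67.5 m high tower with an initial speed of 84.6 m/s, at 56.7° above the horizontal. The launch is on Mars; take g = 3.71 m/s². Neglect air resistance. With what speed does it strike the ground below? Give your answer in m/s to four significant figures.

87.51 m/s

Resolve: vₓ = 84.60 cos 56.7° = 46.45 m/s and v_y0 = 84.60 sin 56.7° = 70.71 m/s.
With up positive and y = 0 at the ground: y(t) = 67.5 + (70.71) t − 1.855 t². Setting y = 0 and taking the positive root: t = [70.71 + √(70.71² + 2·3.71·67.5)] / 3.71 = (70.71 + 74.17) / 3.71 = 39.05 s.
Vertical velocity at impact: v_y = v_y0 − g t = 70.71 − 3.71 × 39.05 = −74.17 m/s.
Speed: |v| = √(vₓ² + v_y²) = √(46.45² + 74.17²) = 87.51 m/s.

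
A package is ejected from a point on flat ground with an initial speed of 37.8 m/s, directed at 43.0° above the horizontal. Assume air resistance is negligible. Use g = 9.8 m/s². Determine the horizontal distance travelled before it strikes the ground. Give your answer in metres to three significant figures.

vₓ = 37.80 cos 43.0° = 27.65 m/s; v_y0 = 37.80 sin 43.0° = 25.78 m/s.
Time aloft: T = 2 v_y0 / g = 2 × 25.78 / 9.80 = 5.261 s.
Horizontal distance R = vₓ T = 27.65 × 5.261 = 145.4 m.

145 m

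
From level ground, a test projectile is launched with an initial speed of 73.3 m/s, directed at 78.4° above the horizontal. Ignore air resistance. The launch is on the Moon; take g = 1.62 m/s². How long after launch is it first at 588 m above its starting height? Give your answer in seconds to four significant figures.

vₓ = 73.30 cos 78.4° = 14.74 m/s; v_y0 = 73.30 sin 78.4° = 71.80 m/s.
Set y = v_y0 t − ½ g t² = 588: 0.8100 t² − 71.80 t + 588 = 0.
t = [71.80 ± √(71.80² − 2·1.62·588)] / 1.62 = (71.80 ± 57.01) / 1.62, so t = 9.129 s or t = 79.52 s.
The first (ascending) time is 9.129 s.

9.129 s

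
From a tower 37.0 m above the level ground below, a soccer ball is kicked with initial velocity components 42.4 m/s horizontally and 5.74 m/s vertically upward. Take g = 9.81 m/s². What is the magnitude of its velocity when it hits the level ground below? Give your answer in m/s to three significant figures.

50.6 m/s

With up positive and y = 0 at the ground: y(t) = 37.0 + (5.740) t − 4.905 t². Setting y = 0 and taking the positive root: t = [5.740 + √(5.740² + 2·9.81·37.0)] / 9.81 = (5.740 + 27.55) / 9.81 = 3.393 s.
Vertical velocity at impact: v_y = v_y0 − g t = 5.740 − 9.81 × 3.393 = −27.55 m/s.
Speed: |v| = √(vₓ² + v_y²) = √(42.40² + 27.55²) = 50.56 m/s.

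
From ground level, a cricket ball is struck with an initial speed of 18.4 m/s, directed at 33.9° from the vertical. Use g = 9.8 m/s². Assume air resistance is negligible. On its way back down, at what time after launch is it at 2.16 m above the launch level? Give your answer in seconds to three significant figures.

Horizontal component vₓ = 18.40 sin 33.9° = 10.26 m/s; vertical v_y0 = 18.40 cos 33.9° = 15.27 m/s.
Set y = v_y0 t − ½ g t² = 2.16: 4.900 t² − 15.27 t + 2.16 = 0.
t = [15.27 ± √(15.27² − 2·9.80·2.16)] / 9.80 = (15.27 ± 13.82) / 9.80, so t = 0.1485 s or t = 2.968 s.
The descending-branch root is 2.968 s.

2.97 s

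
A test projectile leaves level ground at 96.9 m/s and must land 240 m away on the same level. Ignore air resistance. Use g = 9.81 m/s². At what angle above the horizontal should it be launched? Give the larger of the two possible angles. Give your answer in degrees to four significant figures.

Level-ground range R = v₀² sin(2θ)/g ⇒ sin(2θ) = gR/v₀² = 9.81 × 240 / 96.9² = 0.2507.
2θ = 14.52° or 180° − 14.52° = 165.5°, so θ = 7.261° or 82.74°.
The larger angle is 82.74°.

82.74°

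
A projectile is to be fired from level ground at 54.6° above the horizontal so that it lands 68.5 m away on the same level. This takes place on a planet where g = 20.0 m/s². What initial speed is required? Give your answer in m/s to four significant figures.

38.09 m/s

From R = (v₀² / g) sin 2θ: v₀ = √(gR / sin 2θ).
v₀ = √(20.0 × 68.5 / sin 109.2°) = √(1370 / 0.9444) = √1450.7 = 38.09 m/s.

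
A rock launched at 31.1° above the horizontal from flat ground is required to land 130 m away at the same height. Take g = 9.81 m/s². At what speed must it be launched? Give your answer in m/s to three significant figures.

38.0 m/s

From R = (v₀² / g) sin 2θ: v₀ = √(gR / sin 2θ).
v₀ = √(9.81 × 130 / sin 62.20°) = √(1275 / 0.8846) = √1441.7 = 37.97 m/s.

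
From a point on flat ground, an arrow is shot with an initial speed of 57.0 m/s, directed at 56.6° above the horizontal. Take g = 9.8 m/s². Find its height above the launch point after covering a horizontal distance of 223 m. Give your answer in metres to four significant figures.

90.70 m

Horizontal component vₓ = 57.00 cos 56.6° = 31.38 m/s; vertical v_y0 = 57.00 sin 56.6° = 47.59 m/s.
x = vₓ t ⇒ t = 223/31.38 = 7.107 s.
Height: y = v_y0 t − ½ g t² = 47.59 × 7.107 − 4.900 × 7.107² = 338.2 − 247.5 = 90.70 m.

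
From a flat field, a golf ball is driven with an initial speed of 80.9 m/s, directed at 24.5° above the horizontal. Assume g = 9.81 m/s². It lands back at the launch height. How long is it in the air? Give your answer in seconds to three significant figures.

6.84 s

Horizontal component vₓ = 80.90 cos 24.5° = 73.62 m/s; vertical v_y0 = 80.90 sin 24.5° = 33.55 m/s.
Time of flight on level ground: T = 2 v_y0 / g = 2 × 33.55 / 9.81 = 6.840 s.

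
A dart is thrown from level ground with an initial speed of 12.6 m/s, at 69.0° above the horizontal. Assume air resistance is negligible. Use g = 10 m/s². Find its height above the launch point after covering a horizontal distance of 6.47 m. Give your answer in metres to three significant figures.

6.59 m

Horizontal component vₓ = 12.60 cos 69.0° = 4.515 m/s; vertical v_y0 = 12.60 sin 69.0° = 11.76 m/s.
At x = 6.47 m, t = x/vₓ = 6.47/4.515 = 1.433 s.
Height: y = v_y0 t − ½ g t² = 11.76 × 1.433 − 5.000 × 1.433² = 16.85 − 10.27 = 6.589 m.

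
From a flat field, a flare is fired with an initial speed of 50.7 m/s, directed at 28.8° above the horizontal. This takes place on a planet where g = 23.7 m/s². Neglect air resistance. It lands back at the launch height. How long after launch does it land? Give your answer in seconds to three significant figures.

2.06 s

Horizontal component vₓ = 50.70 cos 28.8° = 44.43 m/s; vertical v_y0 = 50.70 sin 28.8° = 24.42 m/s.
It returns to y = 0 when t = 2 v_y0 / g = 2(24.42)/23.7 = 2.061 s.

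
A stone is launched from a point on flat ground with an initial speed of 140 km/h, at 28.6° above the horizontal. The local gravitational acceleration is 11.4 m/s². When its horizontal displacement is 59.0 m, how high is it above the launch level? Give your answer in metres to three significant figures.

15.1 m

Convert: 140 km/h = 140/3.6 = 38.89 m/s.
Resolve: vₓ = 38.89 cos 28.6° = 34.14 m/s and v_y0 = 38.89 sin 28.6° = 18.62 m/s.
Time to reach x = 59.0 m: t = x/vₓ = 59.0/34.14 = 1.728 s.
Height: y = v_y0 t − ½ g t² = 18.62 × 1.728 − 5.700 × 1.728² = 32.17 − 17.02 = 15.15 m.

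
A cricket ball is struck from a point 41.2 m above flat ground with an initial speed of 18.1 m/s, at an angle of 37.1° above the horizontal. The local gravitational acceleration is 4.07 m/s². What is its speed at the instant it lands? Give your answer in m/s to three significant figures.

Components: vₓ = 18.10 cos 37.1° = 14.44 m/s, v_y0 = 18.10 sin 37.1° = 10.92 m/s.
With up positive and y = 0 at the ground: y(t) = 41.2 + (10.92) t − 2.035 t². Setting y = 0 and taking the positive root: t = [10.92 + √(10.92² + 2·4.07·41.2)] / 4.07 = (10.92 + 21.32) / 4.07 = 7.921 s.
Vertical velocity at impact: v_y = v_y0 − g t = 10.92 − 4.07 × 7.921 = −21.32 m/s.
Speed: |v| = √(vₓ² + v_y²) = √(14.44² + 21.32²) = 25.75 m/s.

25.7 m/s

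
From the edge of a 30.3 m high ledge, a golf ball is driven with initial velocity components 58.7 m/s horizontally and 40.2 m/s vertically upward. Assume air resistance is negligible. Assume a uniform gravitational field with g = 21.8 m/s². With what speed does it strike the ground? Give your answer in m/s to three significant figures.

79.9 m/s

The projectile lands when y = 30.3 + (40.20) t − ½·21.8·t² = 0. Positive root: t = (40.20 + √(40.20² + 2·21.8·30.3)) / 21.8 = (40.20 + 54.20) / 21.8 = 4.330 s.
Vertical velocity at impact: v_y = v_y0 − g t = 40.20 − 21.8 × 4.330 = −54.20 m/s.
Speed: |v| = √(vₓ² + v_y²) = √(58.70² + 54.20²) = 79.89 m/s.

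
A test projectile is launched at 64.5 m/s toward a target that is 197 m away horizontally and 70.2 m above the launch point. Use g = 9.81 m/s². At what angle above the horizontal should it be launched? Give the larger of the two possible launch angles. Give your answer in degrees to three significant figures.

74.5°

Trajectory: y = x tanθ − g x² (1 + tan²θ)/(2v₀²). With x = 197, y = 70.2, v₀ = 64.5, g = 9.81:
45.76 tan²θ − 197 tanθ + (116.0) = 0.
tanθ = [197 ± √(197² − 4 × 45.76 × (116.0))] / (2 × 45.76) = (197 ± 132.6) / 91.51, giving tanθ = 0.7036 or 3.602.
θ = 35.13° or 74.48°; the larger is 74.48°.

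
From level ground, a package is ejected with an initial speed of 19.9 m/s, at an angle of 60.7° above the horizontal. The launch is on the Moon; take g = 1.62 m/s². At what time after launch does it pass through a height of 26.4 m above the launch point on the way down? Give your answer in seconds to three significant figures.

Resolve: vₓ = 19.90 cos 60.7° = 9.739 m/s and v_y0 = 19.90 sin 60.7° = 17.35 m/s.
Height y(t) = 17.35 t − 0.8100 t² = 26.4 gives 0.8100 t² − 17.35 t + 26.4 = 0.
Quadratic formula: t = (17.35 ± √215.63) / 1.62 = (17.35 ± 14.68) / 1.62 → t = 1.648 s or 19.78 s.
The descending-branch root is 19.78 s.

19.8 s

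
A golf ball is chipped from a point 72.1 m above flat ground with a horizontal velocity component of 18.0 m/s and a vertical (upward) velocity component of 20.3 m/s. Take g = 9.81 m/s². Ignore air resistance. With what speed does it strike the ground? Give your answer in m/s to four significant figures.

With up positive and y = 0 at the ground: y(t) = 72.1 + (20.30) t − 4.905 t². Setting y = 0 and taking the positive root: t = [20.30 + √(20.30² + 2·9.81·72.1)] / 9.81 = (20.30 + 42.74) / 9.81 = 6.426 s.
Vertical velocity at impact: v_y = v_y0 − g t = 20.30 − 9.81 × 6.426 = −42.74 m/s.
Speed: |v| = √(vₓ² + v_y²) = √(18.00² + 42.74²) = 46.38 m/s.

46.38 m/s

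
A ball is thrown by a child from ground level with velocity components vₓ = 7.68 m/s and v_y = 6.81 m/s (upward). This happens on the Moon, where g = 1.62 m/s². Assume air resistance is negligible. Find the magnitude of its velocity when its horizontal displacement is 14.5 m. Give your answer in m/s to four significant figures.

8.547 m/s

Time to reach x = 14.5 m: t = x/vₓ = 14.5/7.680 = 1.888 s.
Vertical velocity there: v_y = v_y0 − g t = 6.810 − 1.62 × 1.888 = 3.751 m/s.
Speed: √(vₓ² + v_y²) = √(7.680² + 3.751²) = 8.547 m/s.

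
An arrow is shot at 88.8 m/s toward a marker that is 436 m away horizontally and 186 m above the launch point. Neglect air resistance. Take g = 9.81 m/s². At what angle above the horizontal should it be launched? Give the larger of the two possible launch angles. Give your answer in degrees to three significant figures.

Trajectory: y = x tanθ − g x² (1 + tan²θ)/(2v₀²). With x = 436, y = 186, v₀ = 88.8, g = 9.81:
118.2 tan²θ − 436 tanθ + (304.2) = 0.
tanθ = [436 ± √(436² − 4 × 118.2 × (304.2))] / (2 × 118.2) = (436 ± 214.9) / 236.5, giving tanθ = 0.9348 or 2.752.
θ = 43.07° or 70.03°; the larger is 70.03°.

70.0°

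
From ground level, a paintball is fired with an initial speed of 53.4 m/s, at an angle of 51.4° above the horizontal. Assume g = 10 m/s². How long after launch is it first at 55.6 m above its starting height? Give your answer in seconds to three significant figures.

Horizontal component vₓ = 53.40 cos 51.4° = 33.32 m/s; vertical v_y0 = 53.40 sin 51.4° = 41.73 m/s.
Require v_y0 t − ½ g t² = 55.6, i.e. 5.000 t² − 41.73 t + 55.6 = 0.
Quadratic formula: t = (41.73 ± √629.66) / 10.0 = (41.73 ± 25.09) / 10.0 → t = 1.664 s or 6.683 s.
The first (ascending) time is 1.664 s.

1.66 s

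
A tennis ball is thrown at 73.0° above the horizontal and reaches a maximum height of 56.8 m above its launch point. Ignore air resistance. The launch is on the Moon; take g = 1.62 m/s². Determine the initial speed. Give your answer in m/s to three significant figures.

At the peak v_y = 0, so v_y0 = √(2gH) = √(2 × 1.62 × 56.8) = 13.57 m/s.
v_y0 = v₀ sin θ ⇒ v₀ = 13.57 / sin 73.0° = 14.19 m/s.

14.2 m/s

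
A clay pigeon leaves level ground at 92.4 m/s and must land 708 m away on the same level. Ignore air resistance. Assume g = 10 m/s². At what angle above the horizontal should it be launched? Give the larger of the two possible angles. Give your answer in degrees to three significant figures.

62.0°

From R = (v₀²/g) sin 2θ: sin 2θ = 10.0 × 708 / 8537.8 = 0.8293.
2θ = 56.02° or 180° − 56.02° = 124.0°, so θ = 28.01° or 61.99°.
The larger angle is 61.99°.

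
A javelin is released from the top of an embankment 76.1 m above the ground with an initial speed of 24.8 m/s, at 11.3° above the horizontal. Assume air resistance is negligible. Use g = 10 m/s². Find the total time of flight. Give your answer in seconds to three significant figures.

4.42 s

vₓ = 24.80 cos 11.3° = 24.32 m/s; v_y0 = 24.80 sin 11.3° = 4.859 m/s.
The projectile lands when y = 76.1 + (4.859) t − ½·10.0·t² = 0. Positive root: t = (4.859 + √(4.859² + 2·10.0·76.1)) / 10.0 = (4.859 + 39.31) / 10.0 = 4.417 s.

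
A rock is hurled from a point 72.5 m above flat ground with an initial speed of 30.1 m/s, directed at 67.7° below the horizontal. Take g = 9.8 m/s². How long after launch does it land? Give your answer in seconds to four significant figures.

Horizontal component vₓ = 30.10 cos 67.7° = 11.42 m/s; vertical v_y0 = −27.85 m/s (downward).
The projectile lands when y = 72.5 + (−27.85) t − ½·9.80·t² = 0. Positive root: t = (−27.85 + √(27.85² + 2·9.80·72.5)) / 9.80 = (−27.85 + 46.87) / 9.80 = 1.941 s.

1.941 s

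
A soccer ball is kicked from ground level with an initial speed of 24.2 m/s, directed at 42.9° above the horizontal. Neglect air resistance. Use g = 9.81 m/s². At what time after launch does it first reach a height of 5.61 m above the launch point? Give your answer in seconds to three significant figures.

Components: vₓ = 24.20 cos 42.9° = 17.73 m/s, v_y0 = 24.20 sin 42.9° = 16.47 m/s.
Height y(t) = 16.47 t − 4.905 t² = 5.61 gives 4.905 t² − 16.47 t + 5.61 = 0.
Quadratic formula: t = (16.47 ± √161.31) / 9.81 = (16.47 ± 12.70) / 9.81 → t = 0.3846 s or 2.974 s.
The first (ascending) time is 0.3846 s.

0.385 s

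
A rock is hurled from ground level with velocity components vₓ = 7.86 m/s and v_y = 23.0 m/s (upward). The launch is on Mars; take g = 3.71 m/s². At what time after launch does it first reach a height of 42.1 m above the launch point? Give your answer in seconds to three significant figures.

Set y = v_y0 t − ½ g t² = 42.1: 1.855 t² − 23.00 t + 42.1 = 0.
Quadratic formula: t = (23.00 ± √216.62) / 3.71 = (23.00 ± 14.72) / 3.71 → t = 2.232 s or 10.17 s.
The first (ascending) time is 2.232 s.

2.23 s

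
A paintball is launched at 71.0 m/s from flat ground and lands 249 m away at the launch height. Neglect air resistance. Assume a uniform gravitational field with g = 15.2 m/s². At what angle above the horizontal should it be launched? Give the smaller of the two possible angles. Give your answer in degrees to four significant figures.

24.33°

From R = (v₀²/g) sin 2θ: sin 2θ = 15.2 × 249 / 5041.0 = 0.7508.
2θ = 48.66° or 180° − 48.66° = 131.3°, so θ = 24.33° or 65.67°.
The smaller angle is 24.33°.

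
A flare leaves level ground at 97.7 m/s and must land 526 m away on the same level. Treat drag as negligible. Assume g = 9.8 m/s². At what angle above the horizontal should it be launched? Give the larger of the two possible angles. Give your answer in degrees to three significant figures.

73.7°

Level-ground range R = v₀² sin(2θ)/g ⇒ sin(2θ) = gR/v₀² = 9.80 × 526 / 97.7² = 0.5400.
2θ = 32.69° or 180° − 32.69° = 147.3°, so θ = 16.34° or 73.66°.
The larger angle is 73.66°.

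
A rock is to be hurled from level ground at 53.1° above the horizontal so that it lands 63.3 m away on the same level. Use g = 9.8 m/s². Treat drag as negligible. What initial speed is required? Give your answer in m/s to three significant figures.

25.4 m/s

From R = (v₀² / g) sin 2θ: v₀ = √(gR / sin 2θ).
v₀ = √(9.80 × 63.3 / sin 106.2°) = √(620.3 / 0.9603) = √645.99 = 25.42 m/s.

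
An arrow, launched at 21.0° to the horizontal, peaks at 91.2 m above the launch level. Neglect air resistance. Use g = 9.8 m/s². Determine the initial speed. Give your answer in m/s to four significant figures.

At the peak v_y = 0, so v_y0 = √(2gH) = √(2 × 9.80 × 91.2) = 42.28 m/s.
v_y0 = v₀ sin θ ⇒ v₀ = 42.28 / sin 21.0° = 118.0 m/s.

118.0 m/s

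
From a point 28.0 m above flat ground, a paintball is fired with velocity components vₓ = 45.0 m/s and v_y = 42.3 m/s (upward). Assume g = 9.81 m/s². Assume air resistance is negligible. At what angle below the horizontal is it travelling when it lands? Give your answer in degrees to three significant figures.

The projectile lands when y = 28.0 + (42.30) t − ½·9.81·t² = 0. Positive root: t = (42.30 + √(42.30² + 2·9.81·28.0)) / 9.81 = (42.30 + 48.36) / 9.81 = 9.242 s.
At impact: v_y = v_y0 − g t = −48.36 m/s; vₓ = 45.00 m/s.
Angle below horizontal: arctan(|v_y|/vₓ) = arctan(48.36/45.00) = 47.06°.

47.1°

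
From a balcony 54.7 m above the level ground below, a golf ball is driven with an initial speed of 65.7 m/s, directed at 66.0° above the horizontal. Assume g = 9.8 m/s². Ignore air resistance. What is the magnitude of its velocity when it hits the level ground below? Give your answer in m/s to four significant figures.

73.41 m/s

Components: vₓ = 65.70 cos 66.0° = 26.72 m/s, v_y0 = 65.70 sin 66.0° = 60.02 m/s.
The projectile lands when y = 54.7 + (60.02) t − ½·9.80·t² = 0. Positive root: t = (60.02 + √(60.02² + 2·9.80·54.7)) / 9.80 = (60.02 + 68.37) / 9.80 = 13.10 s.
Vertical velocity at impact: v_y = v_y0 − g t = 60.02 − 9.80 × 13.10 = −68.37 m/s.
Speed: |v| = √(vₓ² + v_y²) = √(26.72² + 68.37²) = 73.41 m/s.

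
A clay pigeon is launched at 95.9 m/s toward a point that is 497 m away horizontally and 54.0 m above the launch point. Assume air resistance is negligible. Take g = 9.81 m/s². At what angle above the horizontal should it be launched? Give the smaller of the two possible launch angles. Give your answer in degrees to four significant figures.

Trajectory: y = x tanθ − g x² (1 + tan²θ)/(2v₀²). With x = 497, y = 54.0, v₀ = 95.9, g = 9.81:
131.7 tan²θ − 497 tanθ + (185.7) = 0.
tanθ = [497 ± √(497² − 4 × 131.7 × (185.7))] / (2 × 131.7) = (497 ± 386.2) / 263.5, giving tanθ = 0.4206 or 3.352.
θ = 22.81° or 73.39°; the smaller is 22.81°.

22.81°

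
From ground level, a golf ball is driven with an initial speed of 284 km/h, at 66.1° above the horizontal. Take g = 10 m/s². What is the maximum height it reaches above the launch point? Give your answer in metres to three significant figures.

Convert: 284 km/h = 284/3.6 = 78.89 m/s.
vₓ = 78.89 cos 66.1° = 31.96 m/s; v_y0 = 78.89 sin 66.1° = 72.12 m/s.
Peak height H = v_y0² / (2g) = 5201.9 / 20.00 = 260.1 m.

260 m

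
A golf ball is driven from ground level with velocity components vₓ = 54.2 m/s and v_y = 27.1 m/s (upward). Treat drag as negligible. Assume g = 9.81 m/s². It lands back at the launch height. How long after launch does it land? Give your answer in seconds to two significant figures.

5.5 s

Time of flight on level ground: T = 2 v_y0 / g = 2 × 27.10 / 9.81 = 5.525 s.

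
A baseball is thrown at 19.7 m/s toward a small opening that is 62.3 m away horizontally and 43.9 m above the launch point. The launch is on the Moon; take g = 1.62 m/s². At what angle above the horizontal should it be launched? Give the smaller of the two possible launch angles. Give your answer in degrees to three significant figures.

43.6°

Trajectory: y = x tanθ − g x² (1 + tan²θ)/(2v₀²). With x = 62.3, y = 43.9, v₀ = 19.7, g = 1.62:
8.101 tan²θ − 62.3 tanθ + (52.00) = 0.
tanθ = [62.3 ± √(62.3² − 4 × 8.101 × (52.00))] / (2 × 8.101) = (62.3 ± 46.86) / 16.20, giving tanθ = 0.9527 or 6.738.
θ = 43.61° or 81.56°; the smaller is 43.61°.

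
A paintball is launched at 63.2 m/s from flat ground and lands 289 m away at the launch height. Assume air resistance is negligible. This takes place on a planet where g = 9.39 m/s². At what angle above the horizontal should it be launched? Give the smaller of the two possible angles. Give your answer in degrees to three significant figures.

Level-ground range R = v₀² sin(2θ)/g ⇒ sin(2θ) = gR/v₀² = 9.39 × 289 / 63.2² = 0.6794.
2θ = 42.80° or 180° − 42.80° = 137.2°, so θ = 21.40° or 68.60°.
The smaller angle is 21.40°.

21.4°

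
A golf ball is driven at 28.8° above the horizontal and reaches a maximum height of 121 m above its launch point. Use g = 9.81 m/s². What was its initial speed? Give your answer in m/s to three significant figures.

101 m/s

At the peak v_y = 0, so v_y0 = √(2gH) = √(2 × 9.81 × 121) = 48.72 m/s.
v_y0 = v₀ sin θ ⇒ v₀ = 48.72 / sin 28.8° = 101.1 m/s.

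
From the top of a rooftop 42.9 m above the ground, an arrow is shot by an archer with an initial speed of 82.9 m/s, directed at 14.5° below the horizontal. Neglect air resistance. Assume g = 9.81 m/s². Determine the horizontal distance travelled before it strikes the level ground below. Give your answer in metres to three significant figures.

Horizontal component vₓ = 82.90 cos 14.5° = 80.26 m/s; vertical v_y0 = −20.76 m/s (downward).
With up positive and y = 0 at the ground: y(t) = 42.9 + (−20.76) t − 4.905 t². Setting y = 0 and taking the positive root: t = [−20.76 + √(20.76² + 2·9.81·42.9)] / 9.81 = (−20.76 + 35.67) / 9.81 = 1.520 s.
Horizontal distance: R = vₓ t = 80.26 × 1.520 = 122.0 m.

122 m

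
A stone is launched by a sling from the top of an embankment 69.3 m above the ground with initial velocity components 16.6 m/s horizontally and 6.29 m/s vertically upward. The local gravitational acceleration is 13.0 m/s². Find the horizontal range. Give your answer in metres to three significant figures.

With up positive and y = 0 at the ground: y(t) = 69.3 + (6.290) t − 6.500 t². Setting y = 0 and taking the positive root: t = [6.290 + √(6.290² + 2·13.0·69.3)] / 13.0 = (6.290 + 42.91) / 13.0 = 3.785 s.
Horizontal distance: R = vₓ t = 16.60 × 3.785 = 62.83 m.

62.8 m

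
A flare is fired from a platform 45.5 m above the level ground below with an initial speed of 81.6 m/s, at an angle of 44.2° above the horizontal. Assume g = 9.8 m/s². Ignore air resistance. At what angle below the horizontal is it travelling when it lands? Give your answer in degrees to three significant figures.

Resolve: vₓ = 81.60 cos 44.2° = 58.50 m/s and v_y0 = 81.60 sin 44.2° = 56.89 m/s.
With up positive and y = 0 at the ground: y(t) = 45.5 + (56.89) t − 4.900 t². Setting y = 0 and taking the positive root: t = [56.89 + √(56.89² + 2·9.80·45.5)] / 9.80 = (56.89 + 64.25) / 9.80 = 12.36 s.
At impact: v_y = v_y0 − g t = −64.25 m/s; vₓ = 58.50 m/s.
Angle below horizontal: arctan(|v_y|/vₓ) = arctan(64.25/58.50) = 47.68°.

47.7°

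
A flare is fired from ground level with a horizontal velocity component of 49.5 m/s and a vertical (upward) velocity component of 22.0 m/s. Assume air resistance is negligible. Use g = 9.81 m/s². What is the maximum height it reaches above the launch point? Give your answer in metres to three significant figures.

Maximum height: H = v_y0² / (2g) = 22.00² / (2 × 9.81) = 24.67 m.

24.7 m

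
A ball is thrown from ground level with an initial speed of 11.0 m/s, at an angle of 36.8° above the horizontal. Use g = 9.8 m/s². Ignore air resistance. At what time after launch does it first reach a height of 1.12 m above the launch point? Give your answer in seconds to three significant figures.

0.200 s

vₓ = 11.00 cos 36.8° = 8.808 m/s; v_y0 = 11.00 sin 36.8° = 6.589 m/s.
Height y(t) = 6.589 t − 4.900 t² = 1.12 gives 4.900 t² − 6.589 t + 1.12 = 0.
Quadratic formula: t = (6.589 ± √21.466) / 9.80 = (6.589 ± 4.633) / 9.80 → t = 0.1996 s or 1.145 s.
The first (ascending) time is 0.1996 s.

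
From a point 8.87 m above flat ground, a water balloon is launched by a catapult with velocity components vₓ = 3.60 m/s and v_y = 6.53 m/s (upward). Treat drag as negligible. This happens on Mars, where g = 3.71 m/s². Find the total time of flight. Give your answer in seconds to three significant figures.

4.57 s

With up positive and y = 0 at the ground: y(t) = 8.87 + (6.530) t − 1.855 t². Setting y = 0 and taking the positive root: t = [6.530 + √(6.530² + 2·3.71·8.87)] / 3.71 = (6.530 + 10.41) / 3.71 = 4.567 s.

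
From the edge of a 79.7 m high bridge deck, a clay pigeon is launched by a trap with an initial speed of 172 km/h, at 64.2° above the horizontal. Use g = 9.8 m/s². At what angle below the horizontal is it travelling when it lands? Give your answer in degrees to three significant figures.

70.4°

Convert: 172 km/h = 172/3.6 = 47.78 m/s.
Resolve: vₓ = 47.78 cos 64.2° = 20.79 m/s and v_y0 = 47.78 sin 64.2° = 43.02 m/s.
Vertical motion (up positive, ground at y = 0): 4.900 t² − (43.02) t − 79.7 = 0, so t = (43.02 + √(43.02² + 2·9.80·79.7)) / 9.80 = (43.02 + 58.42) / 9.80 = 10.35 s.
At impact: v_y = v_y0 − g t = −58.42 m/s; vₓ = 20.79 m/s.
Angle below horizontal: arctan(|v_y|/vₓ) = arctan(58.42/20.79) = 70.41°.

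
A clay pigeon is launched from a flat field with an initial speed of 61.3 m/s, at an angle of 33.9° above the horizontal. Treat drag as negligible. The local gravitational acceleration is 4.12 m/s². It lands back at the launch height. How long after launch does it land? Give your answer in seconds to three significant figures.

vₓ = 61.30 cos 33.9° = 50.88 m/s; v_y0 = 61.30 sin 33.9° = 34.19 m/s.
It returns to y = 0 when t = 2 v_y0 / g = 2(34.19)/4.12 = 16.60 s.

16.6 s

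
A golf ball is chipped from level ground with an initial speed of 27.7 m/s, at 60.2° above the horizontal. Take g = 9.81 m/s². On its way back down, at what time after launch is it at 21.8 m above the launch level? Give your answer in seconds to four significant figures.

3.699 s

vₓ = 27.70 cos 60.2° = 13.77 m/s; v_y0 = 27.70 sin 60.2° = 24.04 m/s.
Height y(t) = 24.04 t − 4.905 t² = 21.8 gives 4.905 t² − 24.04 t + 21.8 = 0.
Quadratic formula: t = (24.04 ± √150.07) / 9.81 = (24.04 ± 12.25) / 9.81 → t = 1.202 s or 3.699 s.
The descending-branch root is 3.699 s.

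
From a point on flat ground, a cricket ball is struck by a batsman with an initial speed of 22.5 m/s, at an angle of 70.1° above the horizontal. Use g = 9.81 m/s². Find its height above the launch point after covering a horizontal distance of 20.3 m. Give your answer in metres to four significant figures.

Horizontal component vₓ = 22.50 cos 70.1° = 7.659 m/s; vertical v_y0 = 22.50 sin 70.1° = 21.16 m/s.
At x = 20.3 m, t = x/vₓ = 20.3/7.659 = 2.651 s.
Height: y = v_y0 t − ½ g t² = 21.16 × 2.651 − 4.905 × 2.651² = 56.08 − 34.46 = 21.62 m.

21.62 m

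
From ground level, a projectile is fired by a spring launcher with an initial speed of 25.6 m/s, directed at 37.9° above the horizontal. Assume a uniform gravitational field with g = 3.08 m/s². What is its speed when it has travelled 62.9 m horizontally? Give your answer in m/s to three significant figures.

Components: vₓ = 25.60 cos 37.9° = 20.20 m/s, v_y0 = 25.60 sin 37.9° = 15.73 m/s.
x = vₓ t ⇒ t = 62.9/20.20 = 3.114 s.
Vertical velocity there: v_y = v_y0 − g t = 15.73 − 3.08 × 3.114 = 6.135 m/s.
Speed: √(vₓ² + v_y²) = √(20.20² + 6.135²) = 21.11 m/s.

21.1 m/s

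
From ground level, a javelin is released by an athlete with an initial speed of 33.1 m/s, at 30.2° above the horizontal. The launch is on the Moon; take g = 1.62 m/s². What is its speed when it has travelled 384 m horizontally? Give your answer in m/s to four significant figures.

Horizontal component vₓ = 33.10 cos 30.2° = 28.61 m/s; vertical v_y0 = 33.10 sin 30.2° = 16.65 m/s.
Time to reach x = 384 m: t = x/vₓ = 384/28.61 = 13.42 s.
Vertical velocity there: v_y = v_y0 − g t = 16.65 − 1.62 × 13.42 = −5.095 m/s.
Speed: √(vₓ² + v_y²) = √(28.61² + 5.095²) = 29.06 m/s.

29.06 m/s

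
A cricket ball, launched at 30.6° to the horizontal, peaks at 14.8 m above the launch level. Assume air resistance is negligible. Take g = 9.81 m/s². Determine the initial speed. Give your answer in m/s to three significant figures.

At the peak v_y = 0, so v_y0 = √(2gH) = √(2 × 9.81 × 14.8) = 17.04 m/s.
v_y0 = v₀ sin θ ⇒ v₀ = 17.04 / sin 30.6° = 33.48 m/s.

33.5 m/s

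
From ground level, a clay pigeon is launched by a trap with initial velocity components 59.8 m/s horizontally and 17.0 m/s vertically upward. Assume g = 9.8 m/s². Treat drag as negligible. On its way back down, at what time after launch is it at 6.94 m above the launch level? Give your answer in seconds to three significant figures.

Set y = v_y0 t − ½ g t² = 6.94: 4.900 t² − 17.00 t + 6.94 = 0.
t = [17.00 ± √(17.00² − 2·9.80·6.94)] / 9.80 = (17.00 ± 12.37) / 9.80, so t = 0.4726 s or t = 2.997 s.
The descending-branch root is 2.997 s.

3.00 s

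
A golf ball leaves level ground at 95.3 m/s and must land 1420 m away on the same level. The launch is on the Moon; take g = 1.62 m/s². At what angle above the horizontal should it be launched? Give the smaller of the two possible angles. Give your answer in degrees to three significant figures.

R = v₀² sin 2θ / g gives sin 2θ = gR/v₀² = 1.62·1420/95.3² = 0.2533.
2θ = 14.67° or 180° − 14.67° = 165.3°, so θ = 7.336° or 82.66°.
The smaller angle is 7.336°.

7.34°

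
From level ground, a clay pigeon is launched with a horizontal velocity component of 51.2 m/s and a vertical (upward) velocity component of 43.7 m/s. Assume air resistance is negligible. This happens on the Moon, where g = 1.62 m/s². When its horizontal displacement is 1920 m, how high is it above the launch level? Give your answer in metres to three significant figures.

500 m

At x = 1920 m, t = x/vₓ = 1920/51.20 = 37.50 s.
Height: y = v_y0 t − ½ g t² = 43.70 × 37.50 − 0.8100 × 37.50² = 1639 − 1139 = 499.7 m.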